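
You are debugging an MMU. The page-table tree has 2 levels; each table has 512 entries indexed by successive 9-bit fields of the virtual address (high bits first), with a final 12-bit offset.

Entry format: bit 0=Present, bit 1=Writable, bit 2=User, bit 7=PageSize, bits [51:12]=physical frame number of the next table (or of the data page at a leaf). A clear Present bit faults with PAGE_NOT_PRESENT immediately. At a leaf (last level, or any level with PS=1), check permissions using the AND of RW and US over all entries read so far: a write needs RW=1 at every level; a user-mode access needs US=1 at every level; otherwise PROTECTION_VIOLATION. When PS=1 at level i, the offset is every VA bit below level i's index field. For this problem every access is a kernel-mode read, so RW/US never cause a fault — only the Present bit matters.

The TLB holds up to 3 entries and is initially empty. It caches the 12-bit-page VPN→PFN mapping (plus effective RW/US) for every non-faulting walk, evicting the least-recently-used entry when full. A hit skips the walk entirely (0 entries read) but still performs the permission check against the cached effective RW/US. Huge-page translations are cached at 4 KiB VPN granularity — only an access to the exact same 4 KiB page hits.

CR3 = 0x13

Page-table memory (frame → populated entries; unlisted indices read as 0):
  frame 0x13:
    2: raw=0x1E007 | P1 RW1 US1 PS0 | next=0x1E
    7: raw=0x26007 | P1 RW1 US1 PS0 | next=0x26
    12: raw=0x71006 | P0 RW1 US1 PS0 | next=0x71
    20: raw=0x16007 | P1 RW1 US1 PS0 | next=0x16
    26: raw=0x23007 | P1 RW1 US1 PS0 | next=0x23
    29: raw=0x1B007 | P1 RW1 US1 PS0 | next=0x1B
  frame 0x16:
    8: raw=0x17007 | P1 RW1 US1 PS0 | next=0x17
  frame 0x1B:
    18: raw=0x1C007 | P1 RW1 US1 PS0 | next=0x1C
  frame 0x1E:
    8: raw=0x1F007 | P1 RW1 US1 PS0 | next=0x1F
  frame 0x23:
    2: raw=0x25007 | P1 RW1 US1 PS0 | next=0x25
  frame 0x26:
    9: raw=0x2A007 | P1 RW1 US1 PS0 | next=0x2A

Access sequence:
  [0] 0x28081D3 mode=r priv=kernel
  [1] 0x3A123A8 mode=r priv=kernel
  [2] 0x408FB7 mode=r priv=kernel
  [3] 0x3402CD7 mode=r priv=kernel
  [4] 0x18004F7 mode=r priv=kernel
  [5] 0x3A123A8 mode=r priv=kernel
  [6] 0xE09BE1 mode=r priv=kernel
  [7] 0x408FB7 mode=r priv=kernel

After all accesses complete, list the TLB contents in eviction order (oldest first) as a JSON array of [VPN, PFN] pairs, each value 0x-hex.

Per-access translation:
#0 VA=0x28081D3 (r,kernel):
  L0 @0x13[20] → 0x16007  P=1,RW=1,US=1,PS=0
  L1 @0x16[8] → 0x17007  P=1,RW=1,US=1,PS=0
  ✓ 0x171D3  — 2 lookups
#1 VA=0x3A123A8 (r,kernel):
  L0 @0x13[29] → 0x1B007  P=1,RW=1,US=1,PS=0
  L1 @0x1B[18] → 0x1C007  P=1,RW=1,US=1,PS=0
  ✓ 0x1C3A8  — 2 lookups
#2 VA=0x408FB7 (r,kernel):
  L0 @0x13[2] → 0x1E007  P=1,RW=1,US=1,PS=0
  L1 @0x1E[8] → 0x1F007  P=1,RW=1,US=1,PS=0
  ✓ 0x1FFB7  — 2 lookups
#3 VA=0x3402CD7 (r,kernel):
  L0 @0x13[26] → 0x23007  P=1,RW=1,US=1,PS=0
  L1 @0x23[2] → 0x25007  P=1,RW=1,US=1,PS=0
  ✓ 0x25CD7  — 2 lookups
#4 VA=0x18004F7 (r,kernel):
  L0 @0x13[12] → 0x71006  P=0,RW=1,US=1,PS=0
  ⇒ fault: PAGE_NOT_PRESENT  — 1 lookups
#5 VA=0x3A123A8 (r,kernel):
  TLB hit vpn=0x3A12 → PA=0x1C3A8
#6 VA=0xE09BE1 (r,kernel):
  L0 @0x13[7] → 0x26007  P=1,RW=1,US=1,PS=0
  L1 @0x26[9] → 0x2A007  P=1,RW=1,US=1,PS=0
  ✓ 0x2ABE1  — 2 lookups
#7 VA=0x408FB7 (r,kernel):
  L0 @0x13[2] → 0x1E007  P=1,RW=1,US=1,PS=0
  L1 @0x1E[8] → 0x1F007  P=1,RW=1,US=1,PS=0
  ✓ 0x1FFB7  — 2 lookups

TLB: [["0x3A12", "0x1C"], ["0xE09", "0x2A"], ["0x408", "0x1F"]]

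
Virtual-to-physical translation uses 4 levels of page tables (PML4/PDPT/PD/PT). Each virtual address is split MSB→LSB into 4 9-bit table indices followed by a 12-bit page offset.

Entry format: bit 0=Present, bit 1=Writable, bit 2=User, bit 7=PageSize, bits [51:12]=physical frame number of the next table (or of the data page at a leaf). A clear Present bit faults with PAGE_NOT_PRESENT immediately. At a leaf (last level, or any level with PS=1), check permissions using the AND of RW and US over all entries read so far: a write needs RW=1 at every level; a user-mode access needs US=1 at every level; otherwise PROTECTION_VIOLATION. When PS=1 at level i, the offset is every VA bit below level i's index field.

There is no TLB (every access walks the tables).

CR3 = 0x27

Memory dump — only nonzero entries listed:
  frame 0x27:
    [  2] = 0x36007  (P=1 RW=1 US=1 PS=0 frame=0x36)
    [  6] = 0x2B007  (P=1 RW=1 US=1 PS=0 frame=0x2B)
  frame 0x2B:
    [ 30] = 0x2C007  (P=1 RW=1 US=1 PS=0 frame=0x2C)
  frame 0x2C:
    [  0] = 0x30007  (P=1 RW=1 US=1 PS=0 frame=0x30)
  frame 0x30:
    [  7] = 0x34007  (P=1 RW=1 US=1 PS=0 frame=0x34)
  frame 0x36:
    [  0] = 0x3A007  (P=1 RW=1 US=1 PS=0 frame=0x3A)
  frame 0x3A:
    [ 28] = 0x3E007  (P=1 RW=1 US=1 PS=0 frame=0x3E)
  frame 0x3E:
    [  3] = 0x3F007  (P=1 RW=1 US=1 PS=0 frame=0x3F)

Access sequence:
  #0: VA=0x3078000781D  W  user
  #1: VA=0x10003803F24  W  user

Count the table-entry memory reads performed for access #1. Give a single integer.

Walk each access:
#0 VA=0x3078000781D (w,user):
  lvl0: tbl 0x27, slot 6 ⇒ 0x2B007 (P1/RW1/US1/PS0)
  lvl1: tbl 0x2B, slot 30 ⇒ 0x2C007 (P1/RW1/US1/PS0)
  lvl2: tbl 0x2C, slot 0 ⇒ 0x30007 (P1/RW1/US1/PS0)
  lvl3: tbl 0x30, slot 7 ⇒ 0x34007 (P1/RW1/US1/PS0)
  ✓ 0x3481D  — 4 lookups
#1 VA=0x10003803F24 (w,user):
  lvl0: tbl 0x27, slot 2 ⇒ 0x36007 (P1/RW1/US1/PS0)
  lvl1: tbl 0x36, slot 0 ⇒ 0x3A007 (P1/RW1/US1/PS0)
  lvl2: tbl 0x3A, slot 28 ⇒ 0x3E007 (P1/RW1/US1/PS0)
  lvl3: tbl 0x3E, slot 3 ⇒ 0x3F007 (P1/RW1/US1/PS0)
  ✓ 0x3FF24  — 4 lookups

Entries read for #1: 4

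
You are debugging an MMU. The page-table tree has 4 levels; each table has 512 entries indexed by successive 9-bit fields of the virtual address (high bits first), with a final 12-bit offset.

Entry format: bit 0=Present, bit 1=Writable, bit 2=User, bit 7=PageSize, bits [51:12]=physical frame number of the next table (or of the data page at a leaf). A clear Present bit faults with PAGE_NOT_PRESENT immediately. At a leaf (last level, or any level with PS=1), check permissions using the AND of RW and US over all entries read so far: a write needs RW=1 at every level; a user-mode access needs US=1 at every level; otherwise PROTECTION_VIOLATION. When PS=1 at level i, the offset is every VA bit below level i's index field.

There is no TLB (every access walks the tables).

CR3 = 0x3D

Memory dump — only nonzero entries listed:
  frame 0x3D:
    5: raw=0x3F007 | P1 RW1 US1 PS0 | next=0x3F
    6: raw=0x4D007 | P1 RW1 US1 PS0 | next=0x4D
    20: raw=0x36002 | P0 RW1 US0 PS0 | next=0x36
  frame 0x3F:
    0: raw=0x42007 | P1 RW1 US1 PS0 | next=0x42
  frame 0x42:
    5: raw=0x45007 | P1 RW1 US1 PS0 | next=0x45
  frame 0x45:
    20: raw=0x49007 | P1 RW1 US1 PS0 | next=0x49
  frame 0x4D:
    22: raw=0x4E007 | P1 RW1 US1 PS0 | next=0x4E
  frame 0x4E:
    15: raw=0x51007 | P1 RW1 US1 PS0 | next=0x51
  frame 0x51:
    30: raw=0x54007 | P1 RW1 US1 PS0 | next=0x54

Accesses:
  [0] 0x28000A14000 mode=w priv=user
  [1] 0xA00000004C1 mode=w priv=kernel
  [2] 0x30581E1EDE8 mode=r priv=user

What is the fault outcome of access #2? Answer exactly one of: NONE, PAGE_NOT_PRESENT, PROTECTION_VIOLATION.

Per-access translation:
#0 VA=0x28000A14000 (w,user):
  [0] read 0x3D idx=5: raw=0x3F007 flags P=1 W=1 U=1 S=0
  [1] read 0x3F idx=0: raw=0x42007 flags P=1 W=1 U=1 S=0
  [2] read 0x42 idx=5: raw=0x45007 flags P=1 W=1 U=1 S=0
  [3] read 0x45 idx=20: raw=0x49007 flags P=1 W=1 U=1 S=0
  ✓ 0x49000  — 4 lookups
#1 VA=0xA00000004C1 (w,kernel):
  [0] read 0x3D idx=20: raw=0x36002 flags P=0 W=1 U=0 S=0
  → PAGE_NOT_PRESENT  (1 entries read)
#2 VA=0x30581E1EDE8 (r,user):
  [0] read 0x3D idx=6: raw=0x4D007 flags P=1 W=1 U=1 S=0
  [1] read 0x4D idx=22: raw=0x4E007 flags P=1 W=1 U=1 S=0
  [2] read 0x4E idx=15: raw=0x51007 flags P=1 W=1 U=1 S=0
  [3] read 0x51 idx=30: raw=0x54007 flags P=1 W=1 U=1 S=0
  ✓ 0x54DE8  — 4 lookups

Access #2 fault: NONE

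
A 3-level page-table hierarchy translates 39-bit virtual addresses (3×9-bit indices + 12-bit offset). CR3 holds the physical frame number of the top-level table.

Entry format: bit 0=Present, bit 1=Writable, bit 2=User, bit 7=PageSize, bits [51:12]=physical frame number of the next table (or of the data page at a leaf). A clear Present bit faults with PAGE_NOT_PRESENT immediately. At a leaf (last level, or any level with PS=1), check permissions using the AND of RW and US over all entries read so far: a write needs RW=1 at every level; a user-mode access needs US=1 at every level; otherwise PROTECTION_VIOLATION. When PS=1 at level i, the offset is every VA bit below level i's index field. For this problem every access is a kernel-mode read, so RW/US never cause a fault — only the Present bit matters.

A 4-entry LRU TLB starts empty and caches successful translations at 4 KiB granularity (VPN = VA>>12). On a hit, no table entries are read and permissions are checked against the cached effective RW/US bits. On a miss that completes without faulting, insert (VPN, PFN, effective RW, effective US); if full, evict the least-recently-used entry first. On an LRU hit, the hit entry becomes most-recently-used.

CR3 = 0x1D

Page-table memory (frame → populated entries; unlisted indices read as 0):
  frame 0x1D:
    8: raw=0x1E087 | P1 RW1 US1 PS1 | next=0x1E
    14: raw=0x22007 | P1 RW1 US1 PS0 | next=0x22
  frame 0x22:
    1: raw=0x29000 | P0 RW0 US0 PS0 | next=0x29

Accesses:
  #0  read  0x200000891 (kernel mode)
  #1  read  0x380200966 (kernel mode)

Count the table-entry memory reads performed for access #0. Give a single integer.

Walk each access:
#0 VA=0x200000891 (r,kernel):
  [0] read 0x1D idx=8: raw=0x1E087 flags P=1 W=1 U=1 S=1
  ⇒ phys 0x1E891 (huge @L0)  [1 reads]
#1 VA=0x380200966 (r,kernel):
  [0] read 0x1D idx=14: raw=0x22007 flags P=1 W=1 U=1 S=0
  [1] read 0x22 idx=1: raw=0x29000 flags P=0 W=0 U=0 S=0
  → PAGE_NOT_PRESENT  (2 entries read)

Entries read for #0: 1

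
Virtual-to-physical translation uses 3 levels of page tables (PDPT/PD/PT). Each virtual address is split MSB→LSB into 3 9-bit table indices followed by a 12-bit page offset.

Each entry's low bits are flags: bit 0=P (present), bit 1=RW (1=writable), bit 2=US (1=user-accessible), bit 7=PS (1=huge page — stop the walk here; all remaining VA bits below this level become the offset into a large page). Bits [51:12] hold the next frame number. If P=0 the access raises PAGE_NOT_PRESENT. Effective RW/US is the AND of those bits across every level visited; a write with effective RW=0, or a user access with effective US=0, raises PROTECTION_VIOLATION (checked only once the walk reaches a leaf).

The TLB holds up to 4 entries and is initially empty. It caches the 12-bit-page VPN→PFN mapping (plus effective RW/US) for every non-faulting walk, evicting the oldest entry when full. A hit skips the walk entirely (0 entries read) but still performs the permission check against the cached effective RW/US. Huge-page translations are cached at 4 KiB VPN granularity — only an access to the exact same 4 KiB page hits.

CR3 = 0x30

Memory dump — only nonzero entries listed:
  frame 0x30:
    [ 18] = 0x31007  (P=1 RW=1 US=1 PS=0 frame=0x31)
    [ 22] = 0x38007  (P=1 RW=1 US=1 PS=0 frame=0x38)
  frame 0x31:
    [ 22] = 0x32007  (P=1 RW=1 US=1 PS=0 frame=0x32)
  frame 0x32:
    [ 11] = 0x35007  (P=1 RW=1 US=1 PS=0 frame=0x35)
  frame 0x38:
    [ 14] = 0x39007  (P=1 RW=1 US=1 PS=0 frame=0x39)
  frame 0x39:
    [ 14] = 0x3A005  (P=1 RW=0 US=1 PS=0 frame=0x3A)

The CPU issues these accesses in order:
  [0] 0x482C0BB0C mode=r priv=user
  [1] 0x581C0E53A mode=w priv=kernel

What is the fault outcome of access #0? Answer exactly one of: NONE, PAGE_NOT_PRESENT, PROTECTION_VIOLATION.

Walk each access:
#0 VA=0x482C0BB0C (r,user):
  [0] read 0x30 idx=18: raw=0x31007 flags P=1 W=1 U=1 S=0
  [1] read 0x31 idx=22: raw=0x32007 flags P=1 W=1 U=1 S=0
  [2] read 0x32 idx=11: raw=0x35007 flags P=1 W=1 U=1 S=0
  → PA=0x35B0C  (3 entries read)
#1 VA=0x581C0E53A (w,kernel):
  [0] read 0x30 idx=22: raw=0x38007 flags P=1 W=1 U=1 S=0
  [1] read 0x38 idx=14: raw=0x39007 flags P=1 W=1 U=1 S=0
  [2] read 0x39 idx=14: raw=0x3A005 flags P=1 W=0 U=1 S=0
  → PROTECTION_VIOLATION  (3 entries read)

Access #0 fault: NONE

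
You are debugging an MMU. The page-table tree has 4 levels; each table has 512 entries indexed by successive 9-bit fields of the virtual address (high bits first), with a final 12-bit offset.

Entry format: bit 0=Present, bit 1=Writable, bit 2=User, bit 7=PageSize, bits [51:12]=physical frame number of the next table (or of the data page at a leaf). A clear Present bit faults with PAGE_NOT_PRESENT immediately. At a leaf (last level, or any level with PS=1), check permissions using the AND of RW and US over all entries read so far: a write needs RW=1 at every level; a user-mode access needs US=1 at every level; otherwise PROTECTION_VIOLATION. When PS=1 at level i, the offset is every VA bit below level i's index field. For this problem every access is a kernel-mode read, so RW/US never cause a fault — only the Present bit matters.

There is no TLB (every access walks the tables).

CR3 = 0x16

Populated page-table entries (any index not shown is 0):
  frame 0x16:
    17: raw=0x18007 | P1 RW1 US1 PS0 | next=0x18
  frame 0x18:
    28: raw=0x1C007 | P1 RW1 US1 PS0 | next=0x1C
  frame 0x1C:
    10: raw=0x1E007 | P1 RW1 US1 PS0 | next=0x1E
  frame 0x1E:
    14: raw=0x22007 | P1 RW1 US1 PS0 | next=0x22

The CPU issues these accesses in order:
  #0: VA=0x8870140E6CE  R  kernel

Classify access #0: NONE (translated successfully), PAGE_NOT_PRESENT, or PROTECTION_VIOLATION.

Walk each access:
#0 VA=0x8870140E6CE (r,kernel):
  L0: frame=0x16 idx=17 entry=0x18007 [P=1 RW=1 US=1 PS=0]
  L1: frame=0x18 idx=28 entry=0x1C007 [P=1 RW=1 US=1 PS=0]
  L2: frame=0x1C idx=10 entry=0x1E007 [P=1 RW=1 US=1 PS=0]
  L3: frame=0x1E idx=14 entry=0x22007 [P=1 RW=1 US=1 PS=0]
  ⇒ phys 0x226CE  [4 reads]

Access #0 fault: NONE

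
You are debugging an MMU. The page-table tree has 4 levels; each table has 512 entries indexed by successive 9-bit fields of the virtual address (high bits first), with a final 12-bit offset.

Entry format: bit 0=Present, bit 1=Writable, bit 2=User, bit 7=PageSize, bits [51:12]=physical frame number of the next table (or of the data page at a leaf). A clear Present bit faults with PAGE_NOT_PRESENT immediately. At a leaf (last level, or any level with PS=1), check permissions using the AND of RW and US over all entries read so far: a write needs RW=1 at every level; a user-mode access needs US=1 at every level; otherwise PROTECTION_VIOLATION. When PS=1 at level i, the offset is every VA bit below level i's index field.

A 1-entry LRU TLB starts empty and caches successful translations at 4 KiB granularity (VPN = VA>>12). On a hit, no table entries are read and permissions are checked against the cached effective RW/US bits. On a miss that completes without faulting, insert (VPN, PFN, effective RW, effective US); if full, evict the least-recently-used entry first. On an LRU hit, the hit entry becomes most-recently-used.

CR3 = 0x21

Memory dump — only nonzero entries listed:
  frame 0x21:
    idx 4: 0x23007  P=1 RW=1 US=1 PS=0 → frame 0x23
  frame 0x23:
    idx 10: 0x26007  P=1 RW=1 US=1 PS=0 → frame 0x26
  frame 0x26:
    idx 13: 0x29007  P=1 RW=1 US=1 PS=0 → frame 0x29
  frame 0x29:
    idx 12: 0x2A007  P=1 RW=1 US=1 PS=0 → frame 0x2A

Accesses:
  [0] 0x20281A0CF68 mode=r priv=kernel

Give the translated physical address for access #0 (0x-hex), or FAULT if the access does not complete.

Per-access translation:
#0 VA=0x20281A0CF68 (r,kernel):
  L0: frame=0x21 idx=4 entry=0x23007 [P=1 RW=1 US=1 PS=0]
  L1: frame=0x23 idx=10 entry=0x26007 [P=1 RW=1 US=1 PS=0]
  L2: frame=0x26 idx=13 entry=0x29007 [P=1 RW=1 US=1 PS=0]
  L3: frame=0x29 idx=12 entry=0x2A007 [P=1 RW=1 US=1 PS=0]
  ✓ 0x2AF68  — 4 lookups

Access #0 PA: 0x2AF68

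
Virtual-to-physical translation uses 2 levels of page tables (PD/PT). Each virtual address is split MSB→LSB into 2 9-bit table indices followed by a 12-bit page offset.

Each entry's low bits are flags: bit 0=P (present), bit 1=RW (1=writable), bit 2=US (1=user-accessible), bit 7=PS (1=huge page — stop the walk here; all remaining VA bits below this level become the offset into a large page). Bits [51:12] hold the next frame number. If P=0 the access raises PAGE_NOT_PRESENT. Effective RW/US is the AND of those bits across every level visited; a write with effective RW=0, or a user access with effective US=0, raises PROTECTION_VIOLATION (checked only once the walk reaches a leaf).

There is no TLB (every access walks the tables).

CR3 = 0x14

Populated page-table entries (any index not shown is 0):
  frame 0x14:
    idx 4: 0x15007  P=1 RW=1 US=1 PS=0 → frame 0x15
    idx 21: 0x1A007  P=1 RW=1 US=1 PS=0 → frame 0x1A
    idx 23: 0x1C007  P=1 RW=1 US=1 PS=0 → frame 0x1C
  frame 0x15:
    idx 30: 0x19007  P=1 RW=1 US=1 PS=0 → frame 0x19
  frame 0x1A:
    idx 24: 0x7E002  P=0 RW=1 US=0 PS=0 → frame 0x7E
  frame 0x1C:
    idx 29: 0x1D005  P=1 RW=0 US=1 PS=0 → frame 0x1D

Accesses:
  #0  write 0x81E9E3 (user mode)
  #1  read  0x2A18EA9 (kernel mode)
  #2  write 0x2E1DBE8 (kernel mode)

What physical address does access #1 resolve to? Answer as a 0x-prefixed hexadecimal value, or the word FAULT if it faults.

Per-access translation:
#0 VA=0x81E9E3 (w,user):
  [0] read 0x14 idx=4: raw=0x15007 flags P=1 W=1 U=1 S=0
  [1] read 0x15 idx=30: raw=0x19007 flags P=1 W=1 U=1 S=0
  → PA=0x199E3  (2 entries read)
#1 VA=0x2A18EA9 (r,kernel):
  [0] read 0x14 idx=21: raw=0x1A007 flags P=1 W=1 U=1 S=0
  [1] read 0x1A idx=24: raw=0x7E002 flags P=0 W=1 U=0 S=0
  ⇒ fault: PAGE_NOT_PRESENT  — 2 lookups
#2 VA=0x2E1DBE8 (w,kernel):
  [0] read 0x14 idx=23: raw=0x1C007 flags P=1 W=1 U=1 S=0
  [1] read 0x1C idx=29: raw=0x1D005 flags P=1 W=0 U=1 S=0
  ⇒ fault: PROTECTION_VIOLATION  — 2 lookups

Access #1 PA: FAULT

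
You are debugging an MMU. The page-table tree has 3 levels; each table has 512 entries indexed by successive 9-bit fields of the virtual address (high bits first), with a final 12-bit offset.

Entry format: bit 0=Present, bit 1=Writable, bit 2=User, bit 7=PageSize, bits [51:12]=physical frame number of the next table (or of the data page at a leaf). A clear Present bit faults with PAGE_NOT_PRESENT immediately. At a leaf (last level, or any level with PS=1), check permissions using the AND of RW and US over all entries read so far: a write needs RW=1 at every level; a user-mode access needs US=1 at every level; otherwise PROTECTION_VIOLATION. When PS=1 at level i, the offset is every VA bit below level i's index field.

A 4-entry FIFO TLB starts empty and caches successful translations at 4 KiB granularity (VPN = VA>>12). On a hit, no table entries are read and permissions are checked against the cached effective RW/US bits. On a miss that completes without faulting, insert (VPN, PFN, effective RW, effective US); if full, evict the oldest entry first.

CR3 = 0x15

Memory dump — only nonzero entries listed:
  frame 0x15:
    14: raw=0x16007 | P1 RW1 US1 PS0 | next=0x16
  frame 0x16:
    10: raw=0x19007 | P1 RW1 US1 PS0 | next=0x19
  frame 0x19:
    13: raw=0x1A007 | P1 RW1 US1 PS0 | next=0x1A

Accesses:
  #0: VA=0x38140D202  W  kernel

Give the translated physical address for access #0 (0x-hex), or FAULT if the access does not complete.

Walk each access:
#0 VA=0x38140D202 (w,kernel):
  [0] read 0x15 idx=14: raw=0x16007 flags P=1 W=1 U=1 S=0
  [1] read 0x16 idx=10: raw=0x19007 flags P=1 W=1 U=1 S=0
  [2] read 0x19 idx=13: raw=0x1A007 flags P=1 W=1 U=1 S=0
  ⇒ phys 0x1A202  [3 reads]

Access #0 PA: 0x1A202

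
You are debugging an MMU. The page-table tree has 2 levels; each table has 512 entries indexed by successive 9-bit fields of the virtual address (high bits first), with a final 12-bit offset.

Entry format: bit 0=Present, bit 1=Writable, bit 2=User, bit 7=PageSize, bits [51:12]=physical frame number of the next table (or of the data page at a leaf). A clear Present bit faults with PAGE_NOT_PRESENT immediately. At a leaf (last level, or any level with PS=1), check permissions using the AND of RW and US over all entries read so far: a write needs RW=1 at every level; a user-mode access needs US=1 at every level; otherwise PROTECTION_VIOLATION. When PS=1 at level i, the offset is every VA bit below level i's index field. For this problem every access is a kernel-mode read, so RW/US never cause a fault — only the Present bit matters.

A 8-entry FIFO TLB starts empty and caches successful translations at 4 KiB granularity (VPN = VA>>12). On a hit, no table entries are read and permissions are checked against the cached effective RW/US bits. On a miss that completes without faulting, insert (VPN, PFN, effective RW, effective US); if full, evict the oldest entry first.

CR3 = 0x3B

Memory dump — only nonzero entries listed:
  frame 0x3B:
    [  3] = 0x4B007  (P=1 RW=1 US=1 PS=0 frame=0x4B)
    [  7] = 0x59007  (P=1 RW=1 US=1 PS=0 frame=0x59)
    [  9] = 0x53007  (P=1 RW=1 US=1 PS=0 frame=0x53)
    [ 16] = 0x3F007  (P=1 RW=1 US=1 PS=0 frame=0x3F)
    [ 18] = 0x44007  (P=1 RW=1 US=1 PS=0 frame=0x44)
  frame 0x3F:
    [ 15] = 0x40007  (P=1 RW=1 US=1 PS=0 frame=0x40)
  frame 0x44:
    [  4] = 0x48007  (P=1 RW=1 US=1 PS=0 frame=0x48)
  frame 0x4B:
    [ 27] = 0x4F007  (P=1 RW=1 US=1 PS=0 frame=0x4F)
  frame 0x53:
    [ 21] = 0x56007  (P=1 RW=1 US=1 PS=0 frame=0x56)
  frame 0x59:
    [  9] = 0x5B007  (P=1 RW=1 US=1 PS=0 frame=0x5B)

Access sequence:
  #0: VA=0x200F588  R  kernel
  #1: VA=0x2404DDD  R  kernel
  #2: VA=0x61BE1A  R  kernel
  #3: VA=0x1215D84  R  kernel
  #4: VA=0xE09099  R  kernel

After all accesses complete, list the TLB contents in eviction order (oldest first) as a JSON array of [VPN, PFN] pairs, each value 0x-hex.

Per-access translation:
#0 VA=0x200F588 (r,kernel):
  L0: frame=0x3B idx=16 entry=0x3F007 [P=1 RW=1 US=1 PS=0]
  L1: frame=0x3F idx=15 entry=0x40007 [P=1 RW=1 US=1 PS=0]
  → PA=0x40588  (2 entries read)
#1 VA=0x2404DDD (r,kernel):
  L0: frame=0x3B idx=18 entry=0x44007 [P=1 RW=1 US=1 PS=0]
  L1: frame=0x44 idx=4 entry=0x48007 [P=1 RW=1 US=1 PS=0]
  → PA=0x48DDD  (2 entries read)
#2 VA=0x61BE1A (r,kernel):
  L0: frame=0x3B idx=3 entry=0x4B007 [P=1 RW=1 US=1 PS=0]
  L1: frame=0x4B idx=27 entry=0x4F007 [P=1 RW=1 US=1 PS=0]
  → PA=0x4FE1A  (2 entries read)
#3 VA=0x1215D84 (r,kernel):
  L0: frame=0x3B idx=9 entry=0x53007 [P=1 RW=1 US=1 PS=0]
  L1: frame=0x53 idx=21 entry=0x56007 [P=1 RW=1 US=1 PS=0]
  → PA=0x56D84  (2 entries read)
#4 VA=0xE09099 (r,kernel):
  L0: frame=0x3B idx=7 entry=0x59007 [P=1 RW=1 US=1 PS=0]
  L1: frame=0x59 idx=9 entry=0x5B007 [P=1 RW=1 US=1 PS=0]
  → PA=0x5B099  (2 entries read)

TLB: [["0x200F", "0x40"], ["0x2404", "0x48"], ["0x61B", "0x4F"], ["0x1215", "0x56"], ["0xE09", "0x5B"]]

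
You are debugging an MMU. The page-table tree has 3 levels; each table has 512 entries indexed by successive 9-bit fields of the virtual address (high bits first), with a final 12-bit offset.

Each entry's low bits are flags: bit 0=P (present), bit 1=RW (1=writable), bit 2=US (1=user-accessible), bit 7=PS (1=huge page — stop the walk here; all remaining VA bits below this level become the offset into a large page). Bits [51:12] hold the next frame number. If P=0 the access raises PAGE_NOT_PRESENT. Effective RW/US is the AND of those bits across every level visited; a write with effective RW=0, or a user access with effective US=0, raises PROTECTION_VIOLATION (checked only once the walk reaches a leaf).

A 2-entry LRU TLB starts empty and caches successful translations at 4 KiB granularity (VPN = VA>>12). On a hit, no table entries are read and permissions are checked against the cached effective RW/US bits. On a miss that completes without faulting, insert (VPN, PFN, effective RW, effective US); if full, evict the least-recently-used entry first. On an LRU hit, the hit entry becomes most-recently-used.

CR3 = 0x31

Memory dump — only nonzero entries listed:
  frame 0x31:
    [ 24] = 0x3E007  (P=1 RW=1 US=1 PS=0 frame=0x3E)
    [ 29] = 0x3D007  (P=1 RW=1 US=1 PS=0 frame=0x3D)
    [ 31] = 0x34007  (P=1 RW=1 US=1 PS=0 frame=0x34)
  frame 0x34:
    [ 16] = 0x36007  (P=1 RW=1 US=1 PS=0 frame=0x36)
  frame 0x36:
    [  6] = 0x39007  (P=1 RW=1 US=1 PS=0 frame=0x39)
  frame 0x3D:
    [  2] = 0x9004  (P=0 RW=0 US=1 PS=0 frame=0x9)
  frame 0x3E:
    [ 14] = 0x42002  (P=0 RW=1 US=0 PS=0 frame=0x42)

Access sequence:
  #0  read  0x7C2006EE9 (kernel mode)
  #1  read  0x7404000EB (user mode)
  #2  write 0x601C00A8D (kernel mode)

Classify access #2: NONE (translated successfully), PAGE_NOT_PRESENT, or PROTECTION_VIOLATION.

Walk each access:
#0 VA=0x7C2006EE9 (r,kernel):
  lvl0: tbl 0x31, slot 31 ⇒ 0x34007 (P1/RW1/US1/PS0)
  lvl1: tbl 0x34, slot 16 ⇒ 0x36007 (P1/RW1/US1/PS0)
  lvl2: tbl 0x36, slot 6 ⇒ 0x39007 (P1/RW1/US1/PS0)
  → PA=0x39EE9  (3 entries read)
#1 VA=0x7404000EB (r,user):
  lvl0: tbl 0x31, slot 29 ⇒ 0x3D007 (P1/RW1/US1/PS0)
  lvl1: tbl 0x3D, slot 2 ⇒ 0x9004 (P0/RW0/US1/PS0)
  ⇒ fault: PAGE_NOT_PRESENT  — 2 lookups
#2 VA=0x601C00A8D (w,kernel):
  lvl0: tbl 0x31, slot 24 ⇒ 0x3E007 (P1/RW1/US1/PS0)
  lvl1: tbl 0x3E, slot 14 ⇒ 0x42002 (P0/RW1/US0/PS0)
  ⇒ fault: PAGE_NOT_PRESENT  — 2 lookups

Access #2 fault: PAGE_NOT_PRESENT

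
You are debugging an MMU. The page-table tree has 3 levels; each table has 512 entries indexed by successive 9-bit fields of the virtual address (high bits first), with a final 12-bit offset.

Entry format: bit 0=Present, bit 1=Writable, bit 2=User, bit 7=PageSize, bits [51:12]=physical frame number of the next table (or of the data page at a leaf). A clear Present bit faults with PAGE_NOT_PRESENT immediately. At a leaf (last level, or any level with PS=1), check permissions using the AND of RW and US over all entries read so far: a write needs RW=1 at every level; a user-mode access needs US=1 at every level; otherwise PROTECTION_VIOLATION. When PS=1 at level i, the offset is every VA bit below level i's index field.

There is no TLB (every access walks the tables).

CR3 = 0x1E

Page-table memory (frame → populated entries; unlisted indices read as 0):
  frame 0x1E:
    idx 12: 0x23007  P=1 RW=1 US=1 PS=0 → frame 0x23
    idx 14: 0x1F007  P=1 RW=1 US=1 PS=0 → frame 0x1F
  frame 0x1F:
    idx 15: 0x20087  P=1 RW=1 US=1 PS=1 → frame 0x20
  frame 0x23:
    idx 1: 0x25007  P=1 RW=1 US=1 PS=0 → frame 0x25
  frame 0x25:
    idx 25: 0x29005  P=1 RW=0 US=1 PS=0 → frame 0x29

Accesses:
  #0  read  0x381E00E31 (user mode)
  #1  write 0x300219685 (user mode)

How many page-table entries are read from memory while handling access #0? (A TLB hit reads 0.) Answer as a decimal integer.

Trace:
#0 VA=0x381E00E31 (r,user):
  [0] read 0x1E idx=14: raw=0x1F007 flags P=1 W=1 U=1 S=0
  [1] read 0x1F idx=15: raw=0x20087 flags P=1 W=1 U=1 S=1
  ⇒ phys 0x20E31 (huge @L1)  [2 reads]
#1 VA=0x300219685 (w,user):
  [0] read 0x1E idx=12: raw=0x23007 flags P=1 W=1 U=1 S=0
  [1] read 0x23 idx=1: raw=0x25007 flags P=1 W=1 U=1 S=0
  [2] read 0x25 idx=25: raw=0x29005 flags P=1 W=0 U=1 S=0
  ✗ PROTECTION_VIOLATION  [3 reads]

Entries read for #0: 2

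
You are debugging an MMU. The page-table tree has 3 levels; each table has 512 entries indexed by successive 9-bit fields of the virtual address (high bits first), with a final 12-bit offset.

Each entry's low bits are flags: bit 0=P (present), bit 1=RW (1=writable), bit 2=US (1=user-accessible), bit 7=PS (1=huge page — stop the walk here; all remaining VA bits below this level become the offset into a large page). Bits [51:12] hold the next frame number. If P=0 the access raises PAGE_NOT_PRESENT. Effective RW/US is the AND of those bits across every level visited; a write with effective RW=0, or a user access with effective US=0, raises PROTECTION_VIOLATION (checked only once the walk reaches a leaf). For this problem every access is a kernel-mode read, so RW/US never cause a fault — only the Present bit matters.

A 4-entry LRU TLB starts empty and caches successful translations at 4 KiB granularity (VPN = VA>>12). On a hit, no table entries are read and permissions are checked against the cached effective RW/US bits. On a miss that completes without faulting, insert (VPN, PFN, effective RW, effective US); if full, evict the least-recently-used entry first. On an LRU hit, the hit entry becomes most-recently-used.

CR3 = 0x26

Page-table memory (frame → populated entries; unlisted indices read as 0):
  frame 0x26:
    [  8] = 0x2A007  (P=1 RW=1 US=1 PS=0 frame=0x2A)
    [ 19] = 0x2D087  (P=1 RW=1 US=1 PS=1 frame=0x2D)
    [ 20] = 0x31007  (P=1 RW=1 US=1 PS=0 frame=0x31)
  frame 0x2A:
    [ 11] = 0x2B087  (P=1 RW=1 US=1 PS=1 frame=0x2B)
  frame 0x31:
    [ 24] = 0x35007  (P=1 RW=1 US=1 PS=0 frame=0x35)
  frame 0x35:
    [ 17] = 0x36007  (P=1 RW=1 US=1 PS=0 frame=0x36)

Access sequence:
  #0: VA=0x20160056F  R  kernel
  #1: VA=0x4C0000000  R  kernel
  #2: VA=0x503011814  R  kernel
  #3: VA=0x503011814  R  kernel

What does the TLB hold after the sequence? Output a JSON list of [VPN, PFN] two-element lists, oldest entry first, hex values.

Per-access translation:
#0 VA=0x20160056F (r,kernel):
  L0 @0x26[8] → 0x2A007  P=1,RW=1,US=1,PS=0
  L1 @0x2A[11] → 0x2B087  P=1,RW=1,US=1,PS=1
  ⇒ phys 0x2B56F (huge @L1)  [2 reads]
#1 VA=0x4C0000000 (r,kernel):
  L0 @0x26[19] → 0x2D087  P=1,RW=1,US=1,PS=1
  ⇒ phys 0x2D000 (huge @L0)  [1 reads]
#2 VA=0x503011814 (r,kernel):
  L0 @0x26[20] → 0x31007  P=1,RW=1,US=1,PS=0
  L1 @0x31[24] → 0x35007  P=1,RW=1,US=1,PS=0
  L2 @0x35[17] → 0x36007  P=1,RW=1,US=1,PS=0
  ⇒ phys 0x36814  [3 reads]
#3 VA=0x503011814 (r,kernel):
  TLB hit vpn=0x503011 → PA=0x36814

TLB: [["0x201600", "0x2B"], ["0x4C0000", "0x2D"], ["0x503011", "0x36"]]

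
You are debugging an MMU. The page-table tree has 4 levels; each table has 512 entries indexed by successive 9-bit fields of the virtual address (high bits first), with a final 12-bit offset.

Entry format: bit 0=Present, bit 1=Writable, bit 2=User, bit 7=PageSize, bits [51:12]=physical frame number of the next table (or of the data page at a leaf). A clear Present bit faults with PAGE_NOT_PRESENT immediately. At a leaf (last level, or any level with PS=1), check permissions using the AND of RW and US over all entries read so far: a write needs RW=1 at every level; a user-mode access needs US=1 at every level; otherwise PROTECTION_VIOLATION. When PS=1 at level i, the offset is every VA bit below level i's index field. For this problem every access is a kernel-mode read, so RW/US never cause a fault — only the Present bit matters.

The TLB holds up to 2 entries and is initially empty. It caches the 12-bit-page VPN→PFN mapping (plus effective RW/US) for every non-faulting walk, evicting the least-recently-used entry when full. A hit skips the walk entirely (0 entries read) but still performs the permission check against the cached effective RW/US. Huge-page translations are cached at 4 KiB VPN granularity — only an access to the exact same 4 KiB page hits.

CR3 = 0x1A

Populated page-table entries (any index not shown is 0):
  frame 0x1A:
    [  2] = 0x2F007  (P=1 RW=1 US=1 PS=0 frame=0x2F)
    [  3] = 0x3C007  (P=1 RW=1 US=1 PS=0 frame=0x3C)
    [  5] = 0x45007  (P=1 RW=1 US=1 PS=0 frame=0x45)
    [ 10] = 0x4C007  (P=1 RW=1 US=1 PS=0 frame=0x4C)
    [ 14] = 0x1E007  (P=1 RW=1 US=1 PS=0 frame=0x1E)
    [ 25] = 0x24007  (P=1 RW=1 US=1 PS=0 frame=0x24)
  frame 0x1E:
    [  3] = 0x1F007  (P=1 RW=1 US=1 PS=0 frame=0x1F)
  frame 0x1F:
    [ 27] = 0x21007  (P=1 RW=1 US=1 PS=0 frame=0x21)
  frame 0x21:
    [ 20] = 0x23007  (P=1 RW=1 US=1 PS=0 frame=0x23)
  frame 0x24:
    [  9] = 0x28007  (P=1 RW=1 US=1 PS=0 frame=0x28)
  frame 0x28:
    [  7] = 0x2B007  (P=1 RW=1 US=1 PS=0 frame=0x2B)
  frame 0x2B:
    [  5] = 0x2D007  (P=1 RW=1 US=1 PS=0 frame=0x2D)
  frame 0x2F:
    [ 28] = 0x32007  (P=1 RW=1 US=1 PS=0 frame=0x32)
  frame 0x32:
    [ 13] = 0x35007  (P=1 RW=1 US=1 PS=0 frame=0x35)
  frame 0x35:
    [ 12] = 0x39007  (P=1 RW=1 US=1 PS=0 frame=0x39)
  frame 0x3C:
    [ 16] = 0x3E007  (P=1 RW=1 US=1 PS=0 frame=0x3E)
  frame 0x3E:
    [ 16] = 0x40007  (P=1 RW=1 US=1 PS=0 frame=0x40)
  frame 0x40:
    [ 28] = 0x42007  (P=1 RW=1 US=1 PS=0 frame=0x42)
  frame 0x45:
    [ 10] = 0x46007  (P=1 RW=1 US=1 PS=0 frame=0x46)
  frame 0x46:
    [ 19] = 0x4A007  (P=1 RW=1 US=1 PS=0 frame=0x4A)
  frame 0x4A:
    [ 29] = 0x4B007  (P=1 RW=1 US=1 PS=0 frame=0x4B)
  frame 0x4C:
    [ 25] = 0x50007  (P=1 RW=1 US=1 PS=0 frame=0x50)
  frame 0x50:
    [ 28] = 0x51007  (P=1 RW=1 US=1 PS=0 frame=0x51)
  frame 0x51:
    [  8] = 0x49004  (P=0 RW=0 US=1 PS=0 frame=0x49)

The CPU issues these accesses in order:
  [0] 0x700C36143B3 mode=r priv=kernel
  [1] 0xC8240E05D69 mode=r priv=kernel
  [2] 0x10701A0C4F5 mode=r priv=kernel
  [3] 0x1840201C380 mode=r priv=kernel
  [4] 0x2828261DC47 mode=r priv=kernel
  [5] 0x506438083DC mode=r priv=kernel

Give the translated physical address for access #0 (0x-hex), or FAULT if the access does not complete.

Per-access translation:
#0 VA=0x700C36143B3 (r,kernel):
  L0: frame=0x1A idx=14 entry=0x1E007 [P=1 RW=1 US=1 PS=0]
  L1: frame=0x1E idx=3 entry=0x1F007 [P=1 RW=1 US=1 PS=0]
  L2: frame=0x1F idx=27 entry=0x21007 [P=1 RW=1 US=1 PS=0]
  L3: frame=0x21 idx=20 entry=0x23007 [P=1 RW=1 US=1 PS=0]
  ⇒ phys 0x233B3  [4 reads]
#1 VA=0xC8240E05D69 (r,kernel):
  L0: frame=0x1A idx=25 entry=0x24007 [P=1 RW=1 US=1 PS=0]
  L1: frame=0x24 idx=9 entry=0x28007 [P=1 RW=1 US=1 PS=0]
  L2: frame=0x28 idx=7 entry=0x2B007 [P=1 RW=1 US=1 PS=0]
  L3: frame=0x2B idx=5 entry=0x2D007 [P=1 RW=1 US=1 PS=0]
  ⇒ phys 0x2DD69  [4 reads]
#2 VA=0x10701A0C4F5 (r,kernel):
  L0: frame=0x1A idx=2 entry=0x2F007 [P=1 RW=1 US=1 PS=0]
  L1: frame=0x2F idx=28 entry=0x32007 [P=1 RW=1 US=1 PS=0]
  L2: frame=0x32 idx=13 entry=0x35007 [P=1 RW=1 US=1 PS=0]
  L3: frame=0x35 idx=12 entry=0x39007 [P=1 RW=1 US=1 PS=0]
  ⇒ phys 0x394F5  [4 reads]
#3 VA=0x1840201C380 (r,kernel):
  L0: frame=0x1A idx=3 entry=0x3C007 [P=1 RW=1 US=1 PS=0]
  L1: frame=0x3C idx=16 entry=0x3E007 [P=1 RW=1 US=1 PS=0]
  L2: frame=0x3E idx=16 entry=0x40007 [P=1 RW=1 US=1 PS=0]
  L3: frame=0x40 idx=28 entry=0x42007 [P=1 RW=1 US=1 PS=0]
  ⇒ phys 0x42380  [4 reads]
#4 VA=0x2828261DC47 (r,kernel):
  L0: frame=0x1A idx=5 entry=0x45007 [P=1 RW=1 US=1 PS=0]
  L1: frame=0x45 idx=10 entry=0x46007 [P=1 RW=1 US=1 PS=0]
  L2: frame=0x46 idx=19 entry=0x4A007 [P=1 RW=1 US=1 PS=0]
  L3: frame=0x4A idx=29 entry=0x4B007 [P=1 RW=1 US=1 PS=0]
  ⇒ phys 0x4BC47  [4 reads]
#5 VA=0x506438083DC (r,kernel):
  L0: frame=0x1A idx=10 entry=0x4C007 [P=1 RW=1 US=1 PS=0]
  L1: frame=0x4C idx=25 entry=0x50007 [P=1 RW=1 US=1 PS=0]
  L2: frame=0x50 idx=28 entry=0x51007 [P=1 RW=1 US=1 PS=0]
  L3: frame=0x51 idx=8 entry=0x49004 [P=0 RW=0 US=1 PS=0]
  → PAGE_NOT_PRESENT  (4 entries read)

Access #0 PA: 0x233B3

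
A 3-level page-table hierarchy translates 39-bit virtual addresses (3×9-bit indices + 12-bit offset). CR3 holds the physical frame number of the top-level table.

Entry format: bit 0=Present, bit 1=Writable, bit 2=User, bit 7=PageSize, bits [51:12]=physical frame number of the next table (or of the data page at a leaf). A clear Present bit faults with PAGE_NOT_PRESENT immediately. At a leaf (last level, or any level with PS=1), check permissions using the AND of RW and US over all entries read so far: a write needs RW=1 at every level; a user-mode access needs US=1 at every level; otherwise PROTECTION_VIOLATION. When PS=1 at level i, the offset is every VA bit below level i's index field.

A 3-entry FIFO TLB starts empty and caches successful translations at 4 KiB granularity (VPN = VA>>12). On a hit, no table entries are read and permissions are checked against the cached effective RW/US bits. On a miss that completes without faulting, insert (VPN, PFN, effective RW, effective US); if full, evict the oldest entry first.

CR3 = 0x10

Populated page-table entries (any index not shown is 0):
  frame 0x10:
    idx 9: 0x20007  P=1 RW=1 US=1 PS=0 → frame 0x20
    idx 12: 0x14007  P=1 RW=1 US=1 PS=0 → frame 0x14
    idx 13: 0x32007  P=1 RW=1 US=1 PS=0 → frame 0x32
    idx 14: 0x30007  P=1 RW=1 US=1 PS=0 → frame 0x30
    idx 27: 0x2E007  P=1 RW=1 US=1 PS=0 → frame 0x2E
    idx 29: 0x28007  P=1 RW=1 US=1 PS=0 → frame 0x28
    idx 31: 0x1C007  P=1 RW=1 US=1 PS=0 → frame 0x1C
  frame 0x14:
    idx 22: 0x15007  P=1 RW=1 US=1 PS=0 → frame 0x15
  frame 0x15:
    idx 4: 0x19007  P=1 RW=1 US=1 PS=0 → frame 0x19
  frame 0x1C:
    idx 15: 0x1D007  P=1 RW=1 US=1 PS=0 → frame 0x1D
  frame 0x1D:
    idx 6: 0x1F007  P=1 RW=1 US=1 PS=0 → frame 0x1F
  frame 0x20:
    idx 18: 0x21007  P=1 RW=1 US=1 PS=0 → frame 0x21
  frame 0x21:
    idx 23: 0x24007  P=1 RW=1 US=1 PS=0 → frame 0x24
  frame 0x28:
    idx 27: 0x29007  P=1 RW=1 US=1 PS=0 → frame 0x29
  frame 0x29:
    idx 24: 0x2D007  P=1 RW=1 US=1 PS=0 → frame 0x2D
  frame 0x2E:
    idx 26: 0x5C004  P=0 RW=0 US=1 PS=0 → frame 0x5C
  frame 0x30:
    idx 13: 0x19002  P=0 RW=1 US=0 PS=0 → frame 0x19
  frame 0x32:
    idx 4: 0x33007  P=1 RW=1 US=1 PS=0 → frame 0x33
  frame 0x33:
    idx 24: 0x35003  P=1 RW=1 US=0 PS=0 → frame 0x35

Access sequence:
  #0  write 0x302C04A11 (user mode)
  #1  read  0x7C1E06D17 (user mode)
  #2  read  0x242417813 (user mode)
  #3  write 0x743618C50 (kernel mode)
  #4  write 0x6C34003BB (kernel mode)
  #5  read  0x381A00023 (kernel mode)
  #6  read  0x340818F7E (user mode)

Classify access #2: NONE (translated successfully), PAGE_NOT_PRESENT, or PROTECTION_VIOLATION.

Trace:
#0 VA=0x302C04A11 (w,user):
  [0] read 0x10 idx=12: raw=0x14007 flags P=1 W=1 U=1 S=0
  [1] read 0x14 idx=22: raw=0x15007 flags P=1 W=1 U=1 S=0
  [2] read 0x15 idx=4: raw=0x19007 flags P=1 W=1 U=1 S=0
  ⇒ phys 0x19A11  [3 reads]
#1 VA=0x7C1E06D17 (r,user):
  [0] read 0x10 idx=31: raw=0x1C007 flags P=1 W=1 U=1 S=0
  [1] read 0x1C idx=15: raw=0x1D007 flags P=1 W=1 U=1 S=0
  [2] read 0x1D idx=6: raw=0x1F007 flags P=1 W=1 U=1 S=0
  ⇒ phys 0x1FD17  [3 reads]
#2 VA=0x242417813 (r,user):
  [0] read 0x10 idx=9: raw=0x20007 flags P=1 W=1 U=1 S=0
  [1] read 0x20 idx=18: raw=0x21007 flags P=1 W=1 U=1 S=0
  [2] read 0x21 idx=23: raw=0x24007 flags P=1 W=1 U=1 S=0
  ⇒ phys 0x24813  [3 reads]
#3 VA=0x743618C50 (w,kernel):
  [0] read 0x10 idx=29: raw=0x28007 flags P=1 W=1 U=1 S=0
  [1] read 0x28 idx=27: raw=0x29007 flags P=1 W=1 U=1 S=0
  [2] read 0x29 idx=24: raw=0x2D007 flags P=1 W=1 U=1 S=0
  ⇒ phys 0x2DC50  [3 reads]
#4 VA=0x6C34003BB (w,kernel):
  [0] read 0x10 idx=27: raw=0x2E007 flags P=1 W=1 U=1 S=0
  [1] read 0x2E idx=26: raw=0x5C004 flags P=0 W=0 U=1 S=0
  → PAGE_NOT_PRESENT  (2 entries read)
#5 VA=0x381A00023 (r,kernel):
  [0] read 0x10 idx=14: raw=0x30007 flags P=1 W=1 U=1 S=0
  [1] read 0x30 idx=13: raw=0x19002 flags P=0 W=1 U=0 S=0
  → PAGE_NOT_PRESENT  (2 entries read)
#6 VA=0x340818F7E (r,user):
  [0] read 0x10 idx=13: raw=0x32007 flags P=1 W=1 U=1 S=0
  [1] read 0x32 idx=4: raw=0x33007 flags P=1 W=1 U=1 S=0
  [2] read 0x33 idx=24: raw=0x35003 flags P=1 W=1 U=0 S=0
  → PROTECTION_VIOLATION  (3 entries read)

Access #2 fault: NONE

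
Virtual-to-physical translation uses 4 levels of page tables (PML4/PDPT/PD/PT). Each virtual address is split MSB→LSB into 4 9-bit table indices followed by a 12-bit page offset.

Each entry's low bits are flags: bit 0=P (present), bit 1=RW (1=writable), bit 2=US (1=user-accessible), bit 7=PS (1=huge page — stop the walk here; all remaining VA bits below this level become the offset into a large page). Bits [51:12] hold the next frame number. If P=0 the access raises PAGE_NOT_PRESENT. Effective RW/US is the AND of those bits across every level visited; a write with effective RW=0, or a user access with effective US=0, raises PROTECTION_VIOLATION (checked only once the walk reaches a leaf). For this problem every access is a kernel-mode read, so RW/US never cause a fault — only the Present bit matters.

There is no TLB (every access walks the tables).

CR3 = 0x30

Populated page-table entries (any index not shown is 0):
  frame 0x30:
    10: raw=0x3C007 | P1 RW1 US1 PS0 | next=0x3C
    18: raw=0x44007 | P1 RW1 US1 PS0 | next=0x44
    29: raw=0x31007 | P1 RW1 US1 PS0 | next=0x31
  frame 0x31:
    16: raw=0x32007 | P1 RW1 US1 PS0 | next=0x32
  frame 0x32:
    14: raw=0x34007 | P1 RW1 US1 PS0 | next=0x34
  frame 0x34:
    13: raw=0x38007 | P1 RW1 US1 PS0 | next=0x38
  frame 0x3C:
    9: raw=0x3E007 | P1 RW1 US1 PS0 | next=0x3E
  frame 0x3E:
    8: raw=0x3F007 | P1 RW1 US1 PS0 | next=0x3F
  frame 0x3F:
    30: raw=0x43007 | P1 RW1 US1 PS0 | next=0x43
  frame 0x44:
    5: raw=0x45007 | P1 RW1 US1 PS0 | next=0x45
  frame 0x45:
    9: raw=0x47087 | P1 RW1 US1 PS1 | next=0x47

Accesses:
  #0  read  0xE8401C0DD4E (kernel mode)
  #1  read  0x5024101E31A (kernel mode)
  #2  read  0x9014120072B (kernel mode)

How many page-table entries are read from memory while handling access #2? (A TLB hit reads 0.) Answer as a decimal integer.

Walk each access:
#0 VA=0xE8401C0DD4E (r,kernel):
  lvl0: tbl 0x30, slot 29 ⇒ 0x31007 (P1/RW1/US1/PS0)
  lvl1: tbl 0x31, slot 16 ⇒ 0x32007 (P1/RW1/US1/PS0)
  lvl2: tbl 0x32, slot 14 ⇒ 0x34007 (P1/RW1/US1/PS0)
  lvl3: tbl 0x34, slot 13 ⇒ 0x38007 (P1/RW1/US1/PS0)
  ✓ 0x38D4E  — 4 lookups
#1 VA=0x5024101E31A (r,kernel):
  lvl0: tbl 0x30, slot 10 ⇒ 0x3C007 (P1/RW1/US1/PS0)
  lvl1: tbl 0x3C, slot 9 ⇒ 0x3E007 (P1/RW1/US1/PS0)
  lvl2: tbl 0x3E, slot 8 ⇒ 0x3F007 (P1/RW1/US1/PS0)
  lvl3: tbl 0x3F, slot 30 ⇒ 0x43007 (P1/RW1/US1/PS0)
  ✓ 0x4331A  — 4 lookups
#2 VA=0x9014120072B (r,kernel):
  lvl0: tbl 0x30, slot 18 ⇒ 0x44007 (P1/RW1/US1/PS0)
  lvl1: tbl 0x44, slot 5 ⇒ 0x45007 (P1/RW1/US1/PS0)
  lvl2: tbl 0x45, slot 9 ⇒ 0x47087 (P1/RW1/US1/PS1)
  ✓ 0x4772B (huge @L2)  — 3 lookups

Entries read for #2: 3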